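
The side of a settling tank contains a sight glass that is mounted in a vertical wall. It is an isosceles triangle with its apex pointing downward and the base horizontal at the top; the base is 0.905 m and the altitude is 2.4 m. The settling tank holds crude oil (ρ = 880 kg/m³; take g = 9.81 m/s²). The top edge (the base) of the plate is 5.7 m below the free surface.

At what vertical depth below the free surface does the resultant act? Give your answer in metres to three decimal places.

γ = ρg = 880 × 9.81 / 1000 = 8.6328 kN/m³.
With the apex down, the centroid sits h/3 = 2.4/3 = 0.8 m below the base (the top edge), so the centroid depth is h_c = 5.7 + 0.8 = 6.5 m.
A = ½ × 0.905 × 2.4 = 1.086 m².
Resultant F = γ·h_c·A = 8.6328 × 6.5 × 1.086 = 60.9389 kN.
I_c = b·h³/36 = 0.905 × 2.4³/36 = 0.34752 m⁴.
Centre of pressure: y_p = y_c + I_c/(y_c·A) = 6.5 + 0.34752/(6.5 × 1.086) = 6.5 + 0.0492308 = 6.54923 m along the plane.

h_p = 6.549 m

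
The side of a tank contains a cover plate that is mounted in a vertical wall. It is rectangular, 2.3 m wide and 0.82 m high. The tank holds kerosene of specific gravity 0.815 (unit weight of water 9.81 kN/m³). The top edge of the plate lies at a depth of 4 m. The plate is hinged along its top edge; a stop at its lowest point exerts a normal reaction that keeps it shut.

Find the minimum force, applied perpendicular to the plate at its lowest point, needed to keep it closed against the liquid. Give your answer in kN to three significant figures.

P ≈ 34.3 kN

γ = 0.815 × 9.81 = 7.99515 kN/m³.
The centroid lies 0.82/2 = 0.41 m below the top edge, so the centroid depth is h_c = 4 + 0.41 = 4.41 m.
A = 2.3 × 0.82 = 1.886 m².
Resultant F = γ·h_c·A = 7.99515 × 4.41 × 1.886 = 66.4977 kN.
I_c = b·h³/12 = 2.3 × 0.82³/12 = 0.105679 m⁴.
Centre of pressure: y_p = y_c + I_c/(y_c·A) = 4.41 + 0.105679/(4.41 × 1.886) = 4.41 + 0.012706 = 4.42271 m along the plane.
The resultant acts 0.41 + 0.012706 = 0.422706 m (along the plate) below the hinge at the top edge, so the moment about the hinge is M = F × 0.422706 = 66.4977 × 0.422706 = 28.109 kN·m.
A normal force at the bottom, 0.82 m from the hinge, must supply this moment: P = 28.109/0.82 = 34.2793 kN.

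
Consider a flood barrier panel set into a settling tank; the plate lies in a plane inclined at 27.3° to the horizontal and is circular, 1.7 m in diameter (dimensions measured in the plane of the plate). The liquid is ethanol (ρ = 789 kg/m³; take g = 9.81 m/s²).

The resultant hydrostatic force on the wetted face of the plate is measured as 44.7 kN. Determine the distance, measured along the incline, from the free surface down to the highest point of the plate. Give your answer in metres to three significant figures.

y_top ≈ 4.70 m

γ = ρg = 789 × 9.81 / 1000 = 7.74009 kN/m³.
A = π(0.85)² = 2.2698 m².
From F = γ·h_c·A, the centroid depth is h_c = 44.7/(7.74009 × 2.2698) = 2.54433 m.
Let θ = 27.3° be the plate's angle to the horizontal; measure y along the incline from where the plane meets the free surface. Vertical depth h = y·sinθ with sinθ = 0.458650.
Along the incline, y_c = h_c/sinθ = 2.54433/0.458650 = 5.54743 m.
The centroid is at the centre, 0.85 m below the top of the plate, so the highest point sits at y_top = 5.54743 − 0.85 = 4.69743 m along the incline.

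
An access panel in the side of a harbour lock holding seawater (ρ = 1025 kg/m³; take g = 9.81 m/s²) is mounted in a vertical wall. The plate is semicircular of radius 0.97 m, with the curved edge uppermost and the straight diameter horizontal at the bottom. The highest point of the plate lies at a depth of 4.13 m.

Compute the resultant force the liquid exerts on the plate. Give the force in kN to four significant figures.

F ≈ 69.67 kN

γ = ρg = 1025 × 9.81 / 1000 = 10.05525 kN/m³.
The centroid lies 4r/(3π) = 0.411681 m above the diameter, so r − 4r/(3π) = 0.97 − 0.411681 = 0.558319 m below the topmost point, so the centroid depth is h_c = 4.13 + 0.558319 = 4.68832 m.
A = πr²/2 = π × 0.97²/2 = 1.47796 m².
Resultant F = γ·h_c·A = 10.05525 × 4.68832 × 1.47796 = 69.6743 kN.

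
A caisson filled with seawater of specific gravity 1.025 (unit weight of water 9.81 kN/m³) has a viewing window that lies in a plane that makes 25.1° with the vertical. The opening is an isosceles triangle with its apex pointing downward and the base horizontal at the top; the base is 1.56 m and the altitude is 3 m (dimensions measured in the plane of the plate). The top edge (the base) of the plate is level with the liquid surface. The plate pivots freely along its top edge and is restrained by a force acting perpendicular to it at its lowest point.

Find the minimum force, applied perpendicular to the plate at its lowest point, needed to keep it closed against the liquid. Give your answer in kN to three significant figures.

P ≈ 10.7 kN

γ = 1.025 × 9.81 = 10.05525 kN/m³.
The plate makes 25.1° with the vertical, i.e. θ = 90° − 25.1° = 64.9° to the horizontal. Measuring y along the incline from the free-surface line, vertical depth h = y·sinθ with sinθ = 0.905569.
With the apex down, the centroid sits h/3 = 3/3 = 1 m below the base (the top edge), so y_c = 1 m and h_c = 1 × 0.905569 = 0.905569 m.
A = ½ × 1.56 × 3 = 2.34 m².
Resultant F = γ·h_c·A = 10.05525 × 0.905569 × 2.34 = 21.3074 kN.
I_c = b·h³/36 = 1.56 × 3³/36 = 1.17 m⁴.
Centre of pressure: y_p = y_c + I_c/(y_c·A) = 1 + 1.17/(1 × 2.34) = 1 + 0.5 = 1.5 m along the plane.
The resultant acts 1 + 0.5 = 1.5 m (along the plate) below the hinge at the top edge, so the moment about the hinge is M = F × 1.5 = 21.3074 × 1.5 = 31.9611 kN·m.
A normal force at the bottom, 3 m from the hinge, must supply this moment: P = 31.9611/3 = 10.6537 kN.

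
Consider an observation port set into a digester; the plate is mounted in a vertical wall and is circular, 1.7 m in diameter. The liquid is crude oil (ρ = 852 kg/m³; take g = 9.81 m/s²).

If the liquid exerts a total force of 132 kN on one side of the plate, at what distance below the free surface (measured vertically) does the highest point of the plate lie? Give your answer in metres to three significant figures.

γ = ρg = 852 × 9.81 / 1000 = 8.35812 kN/m³.
A = π(0.85)² = 2.2698 m².
From F = γ·h_c·A, the centroid depth is h_c = 132/(8.35812 × 2.2698) = 6.95789 m.
The centroid is at the centre, 0.85 m below the top of the plate, so the highest point sits at h_top = 6.95789 − 0.85 = 6.10789 m below the surface.

d_top ≈ 6.11 m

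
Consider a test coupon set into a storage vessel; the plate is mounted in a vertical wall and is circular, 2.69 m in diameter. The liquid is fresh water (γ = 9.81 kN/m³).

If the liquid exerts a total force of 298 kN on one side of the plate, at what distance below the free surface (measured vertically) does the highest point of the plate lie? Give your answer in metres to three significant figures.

γ = 9.81 kN/m³.
A = π(1.345)² = 5.68322 m².
From F = γ·h_c·A, the centroid depth is h_c = 298/(9.81 × 5.68322) = 5.34506 m.
The centroid is at the centre, 1.345 m below the top of the plate, so the highest point sits at h_top = 5.34506 − 1.345 = 4.00006 m below the surface.

d_top ≈ 4.00 m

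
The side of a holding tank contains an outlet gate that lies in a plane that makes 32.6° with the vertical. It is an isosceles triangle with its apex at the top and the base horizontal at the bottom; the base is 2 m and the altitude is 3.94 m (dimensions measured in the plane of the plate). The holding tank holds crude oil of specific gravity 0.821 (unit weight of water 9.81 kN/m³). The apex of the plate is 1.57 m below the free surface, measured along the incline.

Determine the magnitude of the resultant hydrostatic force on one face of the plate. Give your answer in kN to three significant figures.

F ≈ 112 kN

γ = 0.821 × 9.81 = 8.05401 kN/m³.
The plate makes 32.6° with the vertical, i.e. θ = 90° − 32.6° = 57.4° to the horizontal. Measuring y along the incline from the free-surface line, vertical depth h = y·sinθ with sinθ = 0.842452.
With the apex up, the centroid sits 2h/3 = 2 × 3.94/3 = 2.62667 m below the apex, so y_c = 1.57 + 2.62667 = 4.19667 m and h_c = 4.19667 × 0.842452 = 3.53549 m.
A = ½ × 2 × 3.94 = 3.94 m².
Resultant F = γ·h_c·A = 8.05401 × 3.53549 × 3.94 = 112.191 kN.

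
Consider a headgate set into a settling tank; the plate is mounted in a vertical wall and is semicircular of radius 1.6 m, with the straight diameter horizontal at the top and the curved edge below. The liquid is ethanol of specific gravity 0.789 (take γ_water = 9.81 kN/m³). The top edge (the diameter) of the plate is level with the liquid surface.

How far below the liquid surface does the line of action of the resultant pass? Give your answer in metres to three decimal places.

h_p = 0.942 m

γ = 0.789 × 9.81 = 7.74009 kN/m³.
The centroid of a semicircle lies 4r/(3π) = 0.679061 m from the diameter, here below the top edge, so the centroid depth is h_c = 0.679061 m.
A = πr²/2 = π × 1.6²/2 = 4.02124 m².
Resultant F = γ·h_c·A = 7.74009 × 0.679061 × 4.02124 = 21.1356 kN.
I_c = (π/8 − 8/(9π))·r⁴ = 0.109757 × 1.6⁴ = 0.719303 m⁴.
Centre of pressure: y_p = y_c + I_c/(y_c·A) = 0.679061 + 0.719303/(0.679061 × 4.02124) = 0.679061 + 0.263417 = 0.942478 m along the plane.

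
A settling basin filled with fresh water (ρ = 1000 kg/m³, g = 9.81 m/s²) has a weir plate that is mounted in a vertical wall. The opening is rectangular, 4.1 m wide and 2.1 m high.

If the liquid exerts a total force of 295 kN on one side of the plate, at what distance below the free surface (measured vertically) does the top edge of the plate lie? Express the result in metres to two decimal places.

d_top ≈ 2.44 m

γ = ρg = 1000 × 9.81 = 9810 N/m³ = 9.81 kN/m³.
A = 4.1 × 2.1 = 8.61 m².
From F = γ·h_c·A, the centroid depth is h_c = 295/(9.81 × 8.61) = 3.49261 m.
The centroid lies 2.1/2 = 1.05 m below the top edge, so the top edge sits at h_top = 3.49261 − 1.05 = 2.44261 m below the surface.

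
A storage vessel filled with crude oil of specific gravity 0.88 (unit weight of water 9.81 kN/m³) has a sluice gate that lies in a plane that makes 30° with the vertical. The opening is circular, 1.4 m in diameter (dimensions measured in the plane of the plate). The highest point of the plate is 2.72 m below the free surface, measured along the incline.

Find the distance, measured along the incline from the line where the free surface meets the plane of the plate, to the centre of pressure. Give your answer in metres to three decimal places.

y_p = 3.456 m

γ = 0.88 × 9.81 = 8.6328 kN/m³.
The plate makes 30° with the vertical, i.e. θ = 90° − 30° = 60° to the horizontal. Measuring y along the incline from the free-surface line, vertical depth h = y·sinθ with sinθ = 0.866025.
The centroid is at the centre, 0.7 m below the top of the plate, so y_c = 2.72 + 0.7 = 3.42 m and h_c = 3.42 × 0.866025 = 2.96181 m.
A = π(0.7)² = 1.53938 m².
Resultant F = γ·h_c·A = 8.6328 × 2.96181 × 1.53938 = 39.36 kN.
I_c = πr⁴/4 = π × 0.7⁴/4 = 0.188574 m⁴.
Centre of pressure: y_p = y_c + I_c/(y_c·A) = 3.42 + 0.188574/(3.42 × 1.53938) = 3.42 + 0.0358187 = 3.45582 m along the plane.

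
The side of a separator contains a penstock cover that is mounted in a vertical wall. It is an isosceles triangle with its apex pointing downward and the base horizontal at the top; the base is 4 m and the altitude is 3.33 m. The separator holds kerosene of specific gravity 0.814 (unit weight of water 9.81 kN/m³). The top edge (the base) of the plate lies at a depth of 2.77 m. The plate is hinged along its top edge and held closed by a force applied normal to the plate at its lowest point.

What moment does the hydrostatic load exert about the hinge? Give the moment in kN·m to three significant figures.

M ≈ 262 kN·m

γ = 0.814 × 9.81 = 7.98534 kN/m³.
With the apex down, the centroid sits h/3 = 3.33/3 = 1.11 m below the base (the top edge), so the centroid depth is h_c = 2.77 + 1.11 = 3.88 m.
A = ½ × 4 × 3.33 = 6.66 m².
Resultant F = γ·h_c·A = 7.98534 × 3.88 × 6.66 = 206.348 kN.
I_c = b·h³/36 = 4 × 3.33³/36 = 4.10289 m⁴.
Centre of pressure: y_p = y_c + I_c/(y_c·A) = 3.88 + 4.10289/(3.88 × 6.66) = 3.88 + 0.158776 = 4.03878 m along the plane.
The resultant acts 1.11 + 0.158776 = 1.26878 m (along the plate) below the hinge at the top edge, so the moment about the hinge is M = F × 1.26878 = 206.348 × 1.26878 = 261.81 kN·m.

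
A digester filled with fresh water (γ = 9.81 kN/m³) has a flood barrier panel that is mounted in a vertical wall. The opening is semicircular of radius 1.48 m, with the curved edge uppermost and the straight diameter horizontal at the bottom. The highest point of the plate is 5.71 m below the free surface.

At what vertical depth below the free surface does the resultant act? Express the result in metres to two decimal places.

h_p = 6.59 m

γ = 9.81 kN/m³.
The centroid lies 4r/(3π) = 0.628132 m above the diameter, so r − 4r/(3π) = 1.48 − 0.628132 = 0.851868 m below the topmost point, so the centroid depth is h_c = 5.71 + 0.851868 = 6.56187 m.
A = πr²/2 = π × 1.48²/2 = 3.44067 m².
Resultant F = γ·h_c·A = 9.81 × 6.56187 × 3.44067 = 221.483 kN.
I_c = (π/8 − 8/(9π))·r⁴ = 0.109757 × 1.48⁴ = 0.526598 m⁴.
Centre of pressure: y_p = y_c + I_c/(y_c·A) = 6.56187 + 0.526598/(6.56187 × 3.44067) = 6.56187 + 0.0233243 = 6.58519 m along the plane.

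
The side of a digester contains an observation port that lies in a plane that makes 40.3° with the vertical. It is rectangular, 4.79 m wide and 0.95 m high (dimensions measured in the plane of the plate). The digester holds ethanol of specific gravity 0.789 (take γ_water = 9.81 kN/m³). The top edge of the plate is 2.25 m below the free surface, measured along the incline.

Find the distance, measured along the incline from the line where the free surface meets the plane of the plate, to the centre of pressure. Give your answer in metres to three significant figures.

γ = 0.789 × 9.81 = 7.74009 kN/m³.
The plate makes 40.3° with the vertical, i.e. θ = 90° − 40.3° = 49.7° to the horizontal. Measuring y along the incline from the free-surface line, vertical depth h = y·sinθ with sinθ = 0.762668.
The centroid lies 0.95/2 = 0.475 m below the top edge, so y_c = 2.25 + 0.475 = 2.725 m and h_c = 2.725 × 0.762668 = 2.07827 m.
A = 4.79 × 0.95 = 4.5505 m².
Resultant F = γ·h_c·A = 7.74009 × 2.07827 × 4.5505 = 73.1993 kN.
I_c = b·h³/12 = 4.79 × 0.95³/12 = 0.342236 m⁴.
Centre of pressure: y_p = y_c + I_c/(y_c·A) = 2.725 + 0.342236/(2.725 × 4.5505) = 2.725 + 0.0275994 = 2.7526 m along the plane.

y_p = 2.75 m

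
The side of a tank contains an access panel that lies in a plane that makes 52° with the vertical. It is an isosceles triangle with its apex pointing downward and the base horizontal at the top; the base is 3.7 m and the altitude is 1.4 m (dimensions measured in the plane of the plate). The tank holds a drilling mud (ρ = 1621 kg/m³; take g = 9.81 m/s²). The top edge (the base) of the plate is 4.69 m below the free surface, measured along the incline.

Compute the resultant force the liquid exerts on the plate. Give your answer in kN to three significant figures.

F ≈ 131 kN

γ = ρg = 1621 × 9.81 / 1000 = 15.90201 kN/m³.
The plate makes 52° with the vertical, i.e. θ = 90° − 52° = 38° to the horizontal. Measuring y along the incline from the free-surface line, vertical depth h = y·sinθ with sinθ = 0.615661.
With the apex down, the centroid sits h/3 = 1.4/3 = 0.466667 m below the base (the top edge), so y_c = 4.69 + 0.466667 = 5.15667 m and h_c = 5.15667 × 0.615661 = 3.17476 m.
A = ½ × 3.7 × 1.4 = 2.59 m².
Resultant F = γ·h_c·A = 15.90201 × 3.17476 × 2.59 = 130.756 kN.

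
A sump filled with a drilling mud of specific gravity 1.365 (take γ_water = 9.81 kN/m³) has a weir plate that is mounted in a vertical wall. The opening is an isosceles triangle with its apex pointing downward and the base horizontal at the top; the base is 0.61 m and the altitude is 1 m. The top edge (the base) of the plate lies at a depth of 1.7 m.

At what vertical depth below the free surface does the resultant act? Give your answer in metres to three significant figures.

h_p = 2.06 m

γ = 1.365 × 9.81 = 13.39065 kN/m³.
With the apex down, the centroid sits h/3 = 1/3 = 0.333333 m below the base (the top edge), so the centroid depth is h_c = 1.7 + 0.333333 = 2.03333 m.
A = ½ × 0.61 × 1 = 0.305 m².
Resultant F = γ·h_c·A = 13.39065 × 2.03333 × 0.305 = 8.30442 kN.
I_c = b·h³/36 = 0.61 × 1³/36 = 0.0169444 m⁴.
Centre of pressure: y_p = y_c + I_c/(y_c·A) = 2.03333 + 0.0169444/(2.03333 × 0.305) = 2.03333 + 0.0273224 = 2.06065 m along the plane.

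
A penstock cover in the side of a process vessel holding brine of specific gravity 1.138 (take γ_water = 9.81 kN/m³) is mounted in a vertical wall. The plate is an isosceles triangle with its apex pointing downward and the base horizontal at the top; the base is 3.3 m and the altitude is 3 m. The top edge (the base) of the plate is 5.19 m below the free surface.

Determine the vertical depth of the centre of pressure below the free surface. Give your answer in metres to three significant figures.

γ = 1.138 × 9.81 = 11.16378 kN/m³.
With the apex down, the centroid sits h/3 = 3/3 = 1 m below the base (the top edge), so the centroid depth is h_c = 5.19 + 1 = 6.19 m.
A = ½ × 3.3 × 3 = 4.95 m².
Resultant F = γ·h_c·A = 11.16378 × 6.19 × 4.95 = 342.064 kN.
I_c = b·h³/36 = 3.3 × 3³/36 = 2.475 m⁴.
Centre of pressure: y_p = y_c + I_c/(y_c·A) = 6.19 + 2.475/(6.19 × 4.95) = 6.19 + 0.0807754 = 6.27078 m along the plane.

h_p = 6.27 m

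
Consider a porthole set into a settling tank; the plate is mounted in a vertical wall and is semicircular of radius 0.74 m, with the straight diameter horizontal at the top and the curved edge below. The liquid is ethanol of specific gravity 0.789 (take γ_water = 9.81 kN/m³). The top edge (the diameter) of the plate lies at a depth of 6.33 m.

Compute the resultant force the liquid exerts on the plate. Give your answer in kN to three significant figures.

F ≈ 44.2 kN

γ = 0.789 × 9.81 = 7.74009 kN/m³.
The centroid of a semicircle lies 4r/(3π) = 0.314066 m from the diameter, here below the top edge, so the centroid depth is h_c = 6.33 + 0.314066 = 6.64407 m.
A = πr²/2 = π × 0.74²/2 = 0.860168 m².
Resultant F = γ·h_c·A = 7.74009 × 6.64407 × 0.860168 = 44.2347 kN.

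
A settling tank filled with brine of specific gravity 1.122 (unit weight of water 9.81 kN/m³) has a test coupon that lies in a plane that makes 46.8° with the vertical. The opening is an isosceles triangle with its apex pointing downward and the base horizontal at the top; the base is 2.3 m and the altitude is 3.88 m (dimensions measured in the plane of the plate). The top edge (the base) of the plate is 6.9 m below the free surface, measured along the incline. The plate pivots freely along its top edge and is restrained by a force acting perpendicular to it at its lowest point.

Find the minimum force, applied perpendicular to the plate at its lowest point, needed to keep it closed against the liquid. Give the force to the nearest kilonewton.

γ = 1.122 × 9.81 = 11.00682 kN/m³.
The plate makes 46.8° with the vertical, i.e. θ = 90° − 46.8° = 43.2° to the horizontal. Measuring y along the incline from the free-surface line, vertical depth h = y·sinθ with sinθ = 0.684547.
With the apex down, the centroid sits h/3 = 3.88/3 = 1.29333 m below the base (the top edge), so y_c = 6.9 + 1.29333 = 8.19333 m and h_c = 8.19333 × 0.684547 = 5.60872 m.
A = ½ × 2.3 × 3.88 = 4.462 m².
Resultant F = γ·h_c·A = 11.00682 × 5.60872 × 4.462 = 275.458 kN.
I_c = b·h³/36 = 2.3 × 3.88³/36 = 3.73182 m⁴.
Centre of pressure: y_p = y_c + I_c/(y_c·A) = 8.19333 + 3.73182/(8.19333 × 4.462) = 8.19333 + 0.102078 = 8.29541 m along the plane.
The resultant acts 1.29333 + 0.102078 = 1.39541 m (along the plate) below the hinge at the top edge, so the moment about the hinge is M = F × 1.39541 = 275.458 × 1.39541 = 384.377 kN·m.
A normal force at the bottom, 3.88 m from the hinge, must supply this moment: P = 384.377/3.88 = 99.0662 kN.

P ≈ 99 kN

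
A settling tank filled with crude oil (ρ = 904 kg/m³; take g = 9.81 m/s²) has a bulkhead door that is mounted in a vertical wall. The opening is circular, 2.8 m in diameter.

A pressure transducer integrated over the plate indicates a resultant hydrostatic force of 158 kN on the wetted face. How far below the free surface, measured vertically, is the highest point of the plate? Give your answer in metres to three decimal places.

d_top ≈ 1.493 m

γ = ρg = 904 × 9.81 / 1000 = 8.86824 kN/m³.
A = π(1.4)² = 6.15752 m².
From F = γ·h_c·A, the centroid depth is h_c = 158/(8.86824 × 6.15752) = 2.89344 m.
The centroid is at the centre, 1.4 m below the top of the plate, so the highest point sits at h_top = 2.89344 − 1.4 = 1.49344 m below the surface.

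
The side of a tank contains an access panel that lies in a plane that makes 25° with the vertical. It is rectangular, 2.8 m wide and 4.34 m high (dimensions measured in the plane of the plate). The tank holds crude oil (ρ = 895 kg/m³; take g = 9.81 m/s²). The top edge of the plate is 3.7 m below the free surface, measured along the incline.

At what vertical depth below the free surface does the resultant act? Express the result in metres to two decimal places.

γ = ρg = 895 × 9.81 / 1000 = 8.77995 kN/m³.
The plate makes 25° with the vertical, i.e. θ = 90° − 25° = 65° to the horizontal. Measuring y along the incline from the free-surface line, vertical depth h = y·sinθ with sinθ = 0.906308.
The centroid lies 4.34/2 = 2.17 m below the top edge, so y_c = 3.7 + 2.17 = 5.87 m and h_c = 5.87 × 0.906308 = 5.32003 m.
A = 2.8 × 4.34 = 12.152 m².
Resultant F = γ·h_c·A = 8.77995 × 5.32003 × 12.152 = 567.615 kN.
I_c = b·h³/12 = 2.8 × 4.34³/12 = 19.0742 m⁴.
Centre of pressure: y_p = y_c + I_c/(y_c·A) = 5.87 + 19.0742/(5.87 × 12.152) = 5.87 + 0.267399 = 6.1374 m along the plane.
Vertically, h_p = y_p·sinθ = 6.1374 × 0.906308 = 5.56237 m.

h_p = 5.56 m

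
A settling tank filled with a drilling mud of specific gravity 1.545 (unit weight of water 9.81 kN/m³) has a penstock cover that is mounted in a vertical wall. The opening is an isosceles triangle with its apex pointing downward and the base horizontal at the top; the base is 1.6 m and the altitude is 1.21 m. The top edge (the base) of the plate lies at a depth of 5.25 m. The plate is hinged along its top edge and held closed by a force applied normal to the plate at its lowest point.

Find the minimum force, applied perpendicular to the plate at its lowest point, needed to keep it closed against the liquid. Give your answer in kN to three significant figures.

P ≈ 28.6 kN

γ = 1.545 × 9.81 = 15.15645 kN/m³.
With the apex down, the centroid sits h/3 = 1.21/3 = 0.403333 m below the base (the top edge), so the centroid depth is h_c = 5.25 + 0.403333 = 5.65333 m.
A = ½ × 1.6 × 1.21 = 0.968 m².
Resultant F = γ·h_c·A = 15.15645 × 5.65333 × 0.968 = 82.9425 kN.
I_c = b·h³/36 = 1.6 × 1.21³/36 = 0.078736 m⁴.
Centre of pressure: y_p = y_c + I_c/(y_c·A) = 5.65333 + 0.078736/(5.65333 × 0.968) = 5.65333 + 0.0143878 = 5.66772 m along the plane.
The resultant acts 0.403333 + 0.0143878 = 0.417721 m (along the plate) below the hinge at the top edge, so the moment about the hinge is M = F × 0.417721 = 82.9425 × 0.417721 = 34.6468 kN·m.
A normal force at the bottom, 1.21 m from the hinge, must supply this moment: P = 34.6468/1.21 = 28.6337 kN.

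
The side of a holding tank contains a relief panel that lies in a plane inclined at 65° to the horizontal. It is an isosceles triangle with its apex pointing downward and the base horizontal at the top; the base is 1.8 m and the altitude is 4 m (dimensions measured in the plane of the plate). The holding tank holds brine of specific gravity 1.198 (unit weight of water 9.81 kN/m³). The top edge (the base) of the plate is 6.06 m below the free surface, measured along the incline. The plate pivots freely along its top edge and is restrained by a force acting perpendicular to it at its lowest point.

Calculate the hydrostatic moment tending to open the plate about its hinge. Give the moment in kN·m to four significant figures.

γ = 1.198 × 9.81 = 11.75238 kN/m³.
Let θ = 65° be the plate's angle to the horizontal; measure y along the incline from where the plane meets the free surface. Vertical depth h = y·sinθ with sinθ = 0.906308.
With the apex down, the centroid sits h/3 = 4/3 = 1.33333 m below the base (the top edge), so y_c = 6.06 + 1.33333 = 7.39333 m and h_c = 7.39333 × 0.906308 = 6.70063 m.
A = ½ × 1.8 × 4 = 3.6 m².
Resultant F = γ·h_c·A = 11.75238 × 6.70063 × 3.6 = 283.494 kN.
I_c = b·h³/36 = 1.8 × 4³/36 = 3.2 m⁴.
Centre of pressure: y_p = y_c + I_c/(y_c·A) = 7.39333 + 3.2/(7.39333 × 3.6) = 7.39333 + 0.120228 = 7.51356 m along the plane.
The resultant acts 1.33333 + 0.120228 = 1.45356 m (along the plate) below the hinge at the top edge, so the moment about the hinge is M = F × 1.45356 = 283.494 × 1.45356 = 412.076 kN·m.

M ≈ 412.1 kN·m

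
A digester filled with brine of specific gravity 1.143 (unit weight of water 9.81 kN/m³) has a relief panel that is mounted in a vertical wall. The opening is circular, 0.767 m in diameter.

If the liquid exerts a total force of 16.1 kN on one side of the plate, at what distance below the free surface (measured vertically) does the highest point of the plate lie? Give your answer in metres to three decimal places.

γ = 1.143 × 9.81 = 11.21283 kN/m³.
A = π(0.3835)² = 0.462041 m².
From F = γ·h_c·A, the centroid depth is h_c = 16.1/(11.21283 × 0.462041) = 3.10764 m.
The centroid is at the centre, 0.3835 m below the top of the plate, so the highest point sits at h_top = 3.10764 − 0.3835 = 2.72414 m below the surface.

d_top ≈ 2.724 m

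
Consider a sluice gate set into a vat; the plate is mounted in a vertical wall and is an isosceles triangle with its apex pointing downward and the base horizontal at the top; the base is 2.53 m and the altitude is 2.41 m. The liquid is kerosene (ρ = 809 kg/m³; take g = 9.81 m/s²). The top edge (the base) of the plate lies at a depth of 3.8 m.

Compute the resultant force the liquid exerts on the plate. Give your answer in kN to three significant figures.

γ = ρg = 809 × 9.81 / 1000 = 7.93629 kN/m³.
With the apex down, the centroid sits h/3 = 2.41/3 = 0.803333 m below the base (the top edge), so the centroid depth is h_c = 3.8 + 0.803333 = 4.60333 m.
A = ½ × 2.53 × 2.41 = 3.04865 m².
Resultant F = γ·h_c·A = 7.93629 × 4.60333 × 3.04865 = 111.377 kN.

F ≈ 111 kN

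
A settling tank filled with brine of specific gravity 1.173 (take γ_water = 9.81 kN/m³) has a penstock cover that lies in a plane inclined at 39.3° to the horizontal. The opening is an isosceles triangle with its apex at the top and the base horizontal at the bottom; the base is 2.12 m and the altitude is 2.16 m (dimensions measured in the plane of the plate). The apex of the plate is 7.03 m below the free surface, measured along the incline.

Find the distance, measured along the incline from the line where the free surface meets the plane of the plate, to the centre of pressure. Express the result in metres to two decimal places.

y_p = 8.50 m

γ = 1.173 × 9.81 = 11.50713 kN/m³.
Let θ = 39.3° be the plate's angle to the horizontal; measure y along the incline from where the plane meets the free surface. Vertical depth h = y·sinθ with sinθ = 0.633381.
With the apex up, the centroid sits 2h/3 = 2 × 2.16/3 = 1.44 m below the apex, so y_c = 7.03 + 1.44 = 8.47 m and h_c = 8.47 × 0.633381 = 5.36474 m.
A = ½ × 2.12 × 2.16 = 2.2896 m².
Resultant F = γ·h_c·A = 11.50713 × 5.36474 × 2.2896 = 141.343 kN.
I_c = b·h³/36 = 2.12 × 2.16³/36 = 0.593464 m⁴.
Centre of pressure: y_p = y_c + I_c/(y_c·A) = 8.47 + 0.593464/(8.47 × 2.2896) = 8.47 + 0.0306021 = 8.5006 m along the plane.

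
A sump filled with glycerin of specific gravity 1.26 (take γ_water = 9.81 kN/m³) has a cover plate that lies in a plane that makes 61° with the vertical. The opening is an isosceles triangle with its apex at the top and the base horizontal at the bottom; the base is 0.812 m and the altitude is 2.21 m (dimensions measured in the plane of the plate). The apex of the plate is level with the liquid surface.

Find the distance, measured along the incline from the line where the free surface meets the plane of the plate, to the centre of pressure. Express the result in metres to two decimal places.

y_p = 1.66 m

γ = 1.26 × 9.81 = 12.3606 kN/m³.
The plate makes 61° with the vertical, i.e. θ = 90° − 61° = 29° to the horizontal. Measuring y along the incline from the free-surface line, vertical depth h = y·sinθ with sinθ = 0.484810.
With the apex up, the centroid sits 2h/3 = 2 × 2.21/3 = 1.47333 m below the apex, so y_c = 1.47333 m and h_c = 1.47333 × 0.484810 = 0.714285 m.
A = ½ × 0.812 × 2.21 = 0.89726 m².
Resultant F = γ·h_c·A = 12.3606 × 0.714285 × 0.89726 = 7.9219 kN.
I_c = b·h³/36 = 0.812 × 2.21³/36 = 0.243462 m⁴.
Centre of pressure: y_p = y_c + I_c/(y_c·A) = 1.47333 + 0.243462/(1.47333 × 0.89726) = 1.47333 + 0.184167 = 1.6575 m along the plane.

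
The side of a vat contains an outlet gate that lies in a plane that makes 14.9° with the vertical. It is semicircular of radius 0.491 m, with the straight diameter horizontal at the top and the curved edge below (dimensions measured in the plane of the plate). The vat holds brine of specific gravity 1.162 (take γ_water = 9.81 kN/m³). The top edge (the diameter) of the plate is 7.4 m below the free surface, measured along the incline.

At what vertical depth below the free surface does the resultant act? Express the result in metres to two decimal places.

γ = 1.162 × 9.81 = 11.39922 kN/m³.
The plate makes 14.9° with the vertical, i.e. θ = 90° − 14.9° = 75.1° to the horizontal. Measuring y along the incline from the free-surface line, vertical depth h = y·sinθ with sinθ = 0.966376.
The centroid of a semicircle lies 4r/(3π) = 0.208387 m from the diameter, here below the top edge, so y_c = 7.4 + 0.208387 = 7.60839 m and h_c = 7.60839 × 0.966376 = 7.35257 m.
A = πr²/2 = π × 0.491²/2 = 0.378689 m².
Resultant F = γ·h_c·A = 11.39922 × 7.35257 × 0.378689 = 31.7393 kN.
I_c = (π/8 − 8/(9π))·r⁴ = 0.109757 × 0.491⁴ = 0.00637908 m⁴.
Centre of pressure: y_p = y_c + I_c/(y_c·A) = 7.60839 + 0.00637908/(7.60839 × 0.378689) = 7.60839 + 0.00221403 = 7.6106 m along the plane.
Vertically, h_p = y_p·sinθ = 7.6106 × 0.966376 = 7.3547 m.

h_p = 7.35 m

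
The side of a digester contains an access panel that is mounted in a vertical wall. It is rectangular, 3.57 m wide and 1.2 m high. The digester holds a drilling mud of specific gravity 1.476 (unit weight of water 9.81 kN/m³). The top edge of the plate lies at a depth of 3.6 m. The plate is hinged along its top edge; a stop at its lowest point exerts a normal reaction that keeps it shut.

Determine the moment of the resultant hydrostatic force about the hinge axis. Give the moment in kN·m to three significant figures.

M ≈ 164 kN·m

γ = 1.476 × 9.81 = 14.47956 kN/m³.
The centroid lies 1.2/2 = 0.6 m below the top edge, so the centroid depth is h_c = 3.6 + 0.6 = 4.2 m.
A = 3.57 × 1.2 = 4.284 m².
Resultant F = γ·h_c·A = 14.47956 × 4.2 × 4.284 = 260.528 kN.
I_c = b·h³/12 = 3.57 × 1.2³/12 = 0.51408 m⁴.
Centre of pressure: y_p = y_c + I_c/(y_c·A) = 4.2 + 0.51408/(4.2 × 4.284) = 4.2 + 0.0285714 = 4.22857 m along the plane.
The resultant acts 0.6 + 0.0285714 = 0.628571 m (along the plate) below the hinge at the top edge, so the moment about the hinge is M = F × 0.628571 = 260.528 × 0.628571 = 163.76 kN·m.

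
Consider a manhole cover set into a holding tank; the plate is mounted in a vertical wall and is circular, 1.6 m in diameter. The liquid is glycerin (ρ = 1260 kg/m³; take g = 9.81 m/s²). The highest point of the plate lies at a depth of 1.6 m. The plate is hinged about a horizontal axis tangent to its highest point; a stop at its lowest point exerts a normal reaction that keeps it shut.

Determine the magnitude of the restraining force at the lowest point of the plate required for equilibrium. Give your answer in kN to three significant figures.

P ≈ 32.3 kN

γ = ρg = 1260 × 9.81 / 1000 = 12.3606 kN/m³.
The centroid is at the centre, 0.8 m below the top of the plate, so the centroid depth is h_c = 1.6 + 0.8 = 2.4 m.
A = π(0.8)² = 2.01062 m².
Resultant F = γ·h_c·A = 12.3606 × 2.4 × 2.01062 = 59.6459 kN.
I_c = πr⁴/4 = π × 0.8⁴/4 = 0.321699 m⁴.
Centre of pressure: y_p = y_c + I_c/(y_c·A) = 2.4 + 0.321699/(2.4 × 2.01062) = 2.4 + 0.0666666 = 2.46667 m along the plane.
The resultant acts 0.8 + 0.0666666 = 0.866667 m (along the plate) below the hinge at the top edge, so the moment about the hinge is M = F × 0.866667 = 59.6459 × 0.866667 = 51.6931 kN·m.
A normal force at the bottom, 1.6 m from the hinge, must supply this moment: P = 51.6931/1.6 = 32.3082 kN.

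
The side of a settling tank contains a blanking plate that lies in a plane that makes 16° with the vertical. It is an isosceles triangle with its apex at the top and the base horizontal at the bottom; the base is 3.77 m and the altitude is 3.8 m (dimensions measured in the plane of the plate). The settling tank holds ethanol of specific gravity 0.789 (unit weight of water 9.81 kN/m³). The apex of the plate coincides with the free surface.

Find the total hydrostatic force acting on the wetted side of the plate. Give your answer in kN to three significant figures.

F ≈ 135 kN

γ = 0.789 × 9.81 = 7.74009 kN/m³.
The plate makes 16° with the vertical, i.e. θ = 90° − 16° = 74° to the horizontal. Measuring y along the incline from the free-surface line, vertical depth h = y·sinθ with sinθ = 0.961262.
With the apex up, the centroid sits 2h/3 = 2 × 3.8/3 = 2.53333 m below the apex, so y_c = 2.53333 m and h_c = 2.53333 × 0.961262 = 2.43519 m.
A = ½ × 3.77 × 3.8 = 7.163 m².
Resultant F = γ·h_c·A = 7.74009 × 2.43519 × 7.163 = 135.012 kN.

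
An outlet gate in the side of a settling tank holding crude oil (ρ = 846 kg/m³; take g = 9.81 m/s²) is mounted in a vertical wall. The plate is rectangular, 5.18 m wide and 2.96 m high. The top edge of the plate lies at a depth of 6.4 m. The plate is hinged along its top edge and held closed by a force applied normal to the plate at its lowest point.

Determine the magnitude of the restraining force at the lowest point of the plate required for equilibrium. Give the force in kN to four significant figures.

γ = ρg = 846 × 9.81 / 1000 = 8.29926 kN/m³.
The centroid lies 2.96/2 = 1.48 m below the top edge, so the centroid depth is h_c = 6.4 + 1.48 = 7.88 m.
A = 5.18 × 2.96 = 15.3328 m².
Resultant F = γ·h_c·A = 8.29926 × 7.88 × 15.3328 = 1002.74 kN.
I_c = b·h³/12 = 5.18 × 2.96³/12 = 11.195 m⁴.
Centre of pressure: y_p = y_c + I_c/(y_c·A) = 7.88 + 11.195/(7.88 × 15.3328) = 7.88 + 0.0926566 = 7.97266 m along the plane.
The resultant acts 1.48 + 0.0926566 = 1.57266 m (along the plate) below the hinge at the top edge, so the moment about the hinge is M = F × 1.57266 = 1002.74 × 1.57266 = 1576.97 kN·m.
A normal force at the bottom, 2.96 m from the hinge, must supply this moment: P = 1576.97/2.96 = 532.76 kN.

P ≈ 532.8 kN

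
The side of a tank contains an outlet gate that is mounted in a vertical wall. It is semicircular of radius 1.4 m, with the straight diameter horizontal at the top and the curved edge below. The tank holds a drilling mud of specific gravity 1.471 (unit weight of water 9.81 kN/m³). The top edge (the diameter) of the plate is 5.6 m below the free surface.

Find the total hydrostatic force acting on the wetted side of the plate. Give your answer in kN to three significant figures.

γ = 1.471 × 9.81 = 14.43051 kN/m³.
The centroid of a semicircle lies 4r/(3π) = 0.594178 m from the diameter, here below the top edge, so the centroid depth is h_c = 5.6 + 0.594178 = 6.19418 m.
A = πr²/2 = π × 1.4²/2 = 3.07876 m².
Resultant F = γ·h_c·A = 14.43051 × 6.19418 × 3.07876 = 275.196 kN.

F ≈ 275 kN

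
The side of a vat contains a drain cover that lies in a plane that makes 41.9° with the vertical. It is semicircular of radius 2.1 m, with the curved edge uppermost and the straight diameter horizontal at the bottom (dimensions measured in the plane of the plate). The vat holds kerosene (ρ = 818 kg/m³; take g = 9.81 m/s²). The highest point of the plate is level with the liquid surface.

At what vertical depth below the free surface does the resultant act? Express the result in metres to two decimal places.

h_p = 1.09 m

γ = ρg = 818 × 9.81 / 1000 = 8.02458 kN/m³.
The plate makes 41.9° with the vertical, i.e. θ = 90° − 41.9° = 48.1° to the horizontal. Measuring y along the incline from the free-surface line, vertical depth h = y·sinθ with sinθ = 0.744312.
The centroid lies 4r/(3π) = 0.891268 m above the diameter, so r − 4r/(3π) = 2.1 − 0.891268 = 1.20873 m below the topmost point, so y_c = 1.20873 m and h_c = 1.20873 × 0.744312 = 0.899672 m.
A = πr²/2 = π × 2.1²/2 = 6.92721 m².
Resultant F = γ·h_c·A = 8.02458 × 0.899672 × 6.92721 = 50.0109 kN.
I_c = (π/8 − 8/(9π))·r⁴ = 0.109757 × 2.1⁴ = 2.13457 m⁴.
Centre of pressure: y_p = y_c + I_c/(y_c·A) = 1.20873 + 2.13457/(1.20873 × 6.92721) = 1.20873 + 0.254931 = 1.46366 m along the plane.
Vertically, h_p = y_p·sinθ = 1.46366 × 0.744312 = 1.08942 m.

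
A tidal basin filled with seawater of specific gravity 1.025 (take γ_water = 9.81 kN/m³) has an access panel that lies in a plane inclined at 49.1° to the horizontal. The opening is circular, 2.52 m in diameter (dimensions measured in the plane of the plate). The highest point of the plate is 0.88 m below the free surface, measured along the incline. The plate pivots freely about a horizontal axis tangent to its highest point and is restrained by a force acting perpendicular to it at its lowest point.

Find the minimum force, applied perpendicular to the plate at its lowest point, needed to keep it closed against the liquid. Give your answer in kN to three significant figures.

P ≈ 46.5 kN

γ = 1.025 × 9.81 = 10.05525 kN/m³.
Let θ = 49.1° be the plate's angle to the horizontal; measure y along the incline from where the plane meets the free surface. Vertical depth h = y·sinθ with sinθ = 0.755853.
The centroid is at the centre, 1.26 m below the top of the plate, so y_c = 0.88 + 1.26 = 2.14 m and h_c = 2.14 × 0.755853 = 1.61753 m.
A = π(1.26)² = 4.98759 m².
Resultant F = γ·h_c·A = 10.05525 × 1.61753 × 4.98759 = 81.1215 kN.
I_c = πr⁴/4 = π × 1.26⁴/4 = 1.97958 m⁴.
Centre of pressure: y_p = y_c + I_c/(y_c·A) = 2.14 + 1.97958/(2.14 × 4.98759) = 2.14 + 0.185468 = 2.32547 m along the plane.
The resultant acts 1.26 + 0.185468 = 1.44547 m (along the plate) below the hinge at the top edge, so the moment about the hinge is M = F × 1.44547 = 81.1215 × 1.44547 = 117.259 kN·m.
A normal force at the bottom, 2.52 m from the hinge, must supply this moment: P = 117.259/2.52 = 46.5313 kN.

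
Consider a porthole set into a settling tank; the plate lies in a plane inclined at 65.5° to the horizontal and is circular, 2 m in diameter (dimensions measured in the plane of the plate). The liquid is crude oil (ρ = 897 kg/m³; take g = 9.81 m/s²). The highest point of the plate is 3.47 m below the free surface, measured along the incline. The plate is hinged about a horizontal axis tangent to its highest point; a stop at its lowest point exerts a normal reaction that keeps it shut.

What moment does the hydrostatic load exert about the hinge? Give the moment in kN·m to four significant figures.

M ≈ 118.7 kN·m

γ = ρg = 897 × 9.81 / 1000 = 8.79957 kN/m³.
Let θ = 65.5° be the plate's angle to the horizontal; measure y along the incline from where the plane meets the free surface. Vertical depth h = y·sinθ with sinθ = 0.909961.
The centroid is at the centre, 1 m below the top of the plate, so y_c = 3.47 + 1 = 4.47 m and h_c = 4.47 × 0.909961 = 4.06753 m.
A = π(1)² = 3.14159 m².
Resultant F = γ·h_c·A = 8.79957 × 4.06753 × 3.14159 = 112.445 kN.
I_c = πr⁴/4 = π × 1⁴/4 = 0.785398 m⁴.
Centre of pressure: y_p = y_c + I_c/(y_c·A) = 4.47 + 0.785398/(4.47 × 3.14159) = 4.47 + 0.0559284 = 4.52593 m along the plane.
The resultant acts 1 + 0.0559284 = 1.05593 m (along the plate) below the hinge at the top edge, so the moment about the hinge is M = F × 1.05593 = 112.445 × 1.05593 = 118.734 kN·m.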